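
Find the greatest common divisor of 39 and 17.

1

gcd(39, 17):
  39 = 2·17 + 5
  17 = 3·5 + 2
  5 = 2·2 + 1
  2 = 2·1
so gcd(39, 17) = 1.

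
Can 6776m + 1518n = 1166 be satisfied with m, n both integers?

yes

gcd(6776, 1518):
  6776 = 4×1518 + 704
  1518 = 2×704 + 110
  704 = 6×110 + 44
  110 = 2×44 + 22
  44 = 2×22
so gcd(6776, 1518) = 22.
22 divides 1166, so integer solutions exist.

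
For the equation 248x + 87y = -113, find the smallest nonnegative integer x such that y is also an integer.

2

gcd(248, 87):
  248 = 2·87 + 74
  87 = 1·74 + 13
  74 = 5·13 + 9
  13 = 1·9 + 4
  9 = 2·4 + 1
  4 = 4·1
so gcd(248, 87) = 1.
1 divides -113, so solutions exist.
Back-substitute for Bézout coefficients:
  1 = 9 - 2·4
  ... = 248·(20) + 87·(-57)
Scale by -113/1 = -113: (x₀, y₀) = (-2260, 6441).
General solution: x = -2260 + 87t, y = 6441 - 248t for integer t.
x ≥ 0: smallest is -2260 mod 87 = 2 (at t = 26), with y = -7.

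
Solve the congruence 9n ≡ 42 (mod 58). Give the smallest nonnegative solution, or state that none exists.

24

gcd(58, 9) = 1.
1 divides 42, so solutions exist.
By Bézout, 9*(13) + 58*(-2) = 1.
So 9*(13) ≡ 1 (mod 58); multiply by 42: n ≡ 546 (mod 58).
Smallest nonnegative: n = 546 mod 58 = 24.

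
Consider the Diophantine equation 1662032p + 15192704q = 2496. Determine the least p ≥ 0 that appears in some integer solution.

492044

gcd(15192704, 1662032) = 16  (15192704 = 9×1662032 + 234416, 1662032 = 7×234416 + 21120, 234416 = 11×21120 + 2096, 21120 = 10×2096 + 160, 2096 = 13×160 + 16, 160 = 10×16).
16 divides 2496, so solutions exist.
Back-substituting, 1662032×(-94235) + 15192704×(10309) = 16.
Scale by 2496/16 = 156: (p₀, q₀) = (-14700660, 1608204).
General solution: p = -14700660 + 949544t, q = 1608204 - 103877t for integer t.
p ≥ 0: smallest is -14700660 mod 949544 = 492044 (at t = 16), with q = -53828.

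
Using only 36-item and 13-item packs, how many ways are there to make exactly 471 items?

Need nonnegative integers with 36j + 13k = 471.
gcd(36, 13) = 1, and 36·(4) + 13·(-11) = 1.
So (j₀, k₀) = (1884, -5181); general j = 1884 + 13t, k = -5181 - 36t.
j ≥ 0 ⇒ t ≥ -144; k ≥ 0 ⇒ t ≤ -144. That's 1 value of t.

1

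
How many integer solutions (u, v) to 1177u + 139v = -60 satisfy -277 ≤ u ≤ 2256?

gcd(1177, 139):
  1177 = 8×139 + 65
  139 = 2×65 + 9
  65 = 7×9 + 2
  9 = 4×2 + 1
  2 = 2×1
so gcd(1177, 139) = 1.
Back-substitute for Bézout coefficients:
  1 = 9 - 4×2
  ... = 1177×(-62) + 139×(525)
Scale by -60: particular solution (3720, -31500); reduce u mod 139: (106, -898).
General solution: u = 106 + 139t, v = -898 - 1177t for integer t.
-277 ≤ 106 + 139t ≤ 2256 gives t ∈ [-2, 15], which is 18 values.

18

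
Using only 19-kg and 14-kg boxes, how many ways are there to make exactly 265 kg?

Need nonnegative integers with 19j + 14k = 265.
gcd(19, 14) = 1, and 19·(3) + 14·(-4) = 1.
So (j₀, k₀) = (795, -1060); general j = 795 + 14t, k = -1060 - 19t.
j ≥ 0 ⇒ t ≥ -56; k ≥ 0 ⇒ t ≤ -56. That's 1 value of t.

1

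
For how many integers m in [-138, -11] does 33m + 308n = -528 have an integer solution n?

5

gcd(308, 33) = 11  (308 = 9*33 + 11, 33 = 3*11).
Back-substituting, 33*(-9) + 308*(1) = 11.
Scale by -48: particular solution (432, -48); reduce m mod 28: (12, -3).
General solution: m = 12 + 28t, n = -3 - 3t for integer t.
-138 ≤ 12 + 28t ≤ -11 gives t ∈ [-5, -1], which is 5 values.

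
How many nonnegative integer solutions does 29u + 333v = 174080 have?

18

gcd(333, 29) = 1  (333 = 11×29 + 14, 29 = 2×14 + 1, 14 = 14×1).
Back-substituting, 29×(23) + 333×(-2) = 1.
Scale by 174080: one solution is (4003840, -348160). Reduce u mod 333: (181, 507).
General: u = 181 + 333t, v = 507 - 29t.
u ≥ 0 ⇒ t ≥ 0; v ≥ 0 ⇒ t ≤ 17. So t ∈ [0, 17]: 18 solutions.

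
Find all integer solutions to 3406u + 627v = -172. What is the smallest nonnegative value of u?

gcd(3406, 627) = 1  (3406 = 5·627 + 271, 627 = 2·271 + 85, 271 = 3·85 + 16, 85 = 5·16 + 5, 16 = 3·5 + 1, 5 = 5·1).
1 divides -172, so solutions exist.
Back-substituting, 3406·(118) + 627·(-641) = 1.
Scale by -172/1 = -172: (u₀, v₀) = (-20296, 110252).
General solution: u = -20296 + 627t, v = 110252 - 3406t for integer t.
u ≥ 0: smallest is -20296 mod 627 = 395 (at t = 33), with v = -2146.

395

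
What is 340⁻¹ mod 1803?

gcd(1803, 340) = 1.
By Bézout, 340×(175) + 1803×(-33) = 1.
So 340×175 ≡ 1 (mod 1803), and 175 mod 1803 = 175.

175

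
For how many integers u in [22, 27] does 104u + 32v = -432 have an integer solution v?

2

gcd(104, 32):
  104 = 3×32 + 8
  32 = 4×8
so gcd(104, 32) = 8.
Back-substitute for Bézout coefficients:
  8 = 104 - 3×32
  ... = 104×(1) + 32×(-3)
Scale by -54: particular solution (-54, 162); reduce u mod 4: (2, -20).
General solution: u = 2 + 4t, v = -20 - 13t for integer t.
22 ≤ 2 + 4t ≤ 27 gives t ∈ [5, 6], which is 2 values.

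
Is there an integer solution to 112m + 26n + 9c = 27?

gcd(112, 26) = 2  (112 = 4×26 + 8, 26 = 3×8 + 2, 8 = 4×2).
gcd(2, 9) = 1.
1 divides 27, so integer solutions exist.

yes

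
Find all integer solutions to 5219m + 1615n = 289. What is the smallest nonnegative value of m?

31

gcd(5219, 1615) = 17  (5219 = 3·1615 + 374, 1615 = 4·374 + 119, 374 = 3·119 + 17, 119 = 7·17).
17 divides 289, so solutions exist.
Back-substituting, 5219·(13) + 1615·(-42) = 17.
Scale by 289/17 = 17: (m₀, n₀) = (221, -714).
General solution: m = 221 + 95t, n = -714 - 307t for integer t.
m ≥ 0: smallest is 221 mod 95 = 31 (at t = -2), with n = -100.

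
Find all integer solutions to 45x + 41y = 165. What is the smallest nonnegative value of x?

31

gcd(45, 41) = 1  (45 = 1·41 + 4, 41 = 10·4 + 1, 4 = 4·1).
1 divides 165, so solutions exist.
Back-substituting, 45·(-10) + 41·(11) = 1.
Scale by 165/1 = 165: (x₀, y₀) = (-1650, 1815).
General solution: x = -1650 + 41t, y = 1815 - 45t for integer t.
x ≥ 0: smallest is -1650 mod 41 = 31 (at t = 41), with y = -30.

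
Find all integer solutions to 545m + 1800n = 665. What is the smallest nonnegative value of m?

gcd(1800, 545):
  1800 = 3·545 + 165
  545 = 3·165 + 50
  165 = 3·50 + 15
  50 = 3·15 + 5
  15 = 3·5
so gcd(1800, 545) = 5.
5 divides 665, so solutions exist.
Back-substitute for Bézout coefficients:
  5 = 50 - 3·15
  ... = 545·(109) + 1800·(-33)
Scale by 665/5 = 133: (m₀, n₀) = (14497, -4389).
General solution: m = 14497 + 360t, n = -4389 - 109t for integer t.
m ≥ 0: smallest is 14497 mod 360 = 97 (at t = -40), with n = -29.

97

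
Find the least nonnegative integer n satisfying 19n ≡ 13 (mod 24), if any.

7

gcd(24, 19) = 1  (24 = 1×19 + 5, 19 = 3×5 + 4, 5 = 1×4 + 1, 4 = 4×1).
1 divides 13, so solutions exist.
Back-substituting, 19×(-5) + 24×(4) = 1.
So 19×(-5) ≡ 1 (mod 24); multiply by 13: n ≡ -65 (mod 24).
Smallest nonnegative: n = -65 mod 24 = 7.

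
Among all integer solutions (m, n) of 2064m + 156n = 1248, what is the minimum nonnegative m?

gcd(2064, 156):
  2064 = 13*156 + 36
  156 = 4*36 + 12
  36 = 3*12
so gcd(2064, 156) = 12.
12 divides 1248, so solutions exist.
Back-substitute for Bézout coefficients:
  12 = 156 - 4*36
  ... = 2064*(-4) + 156*(53)
Scale by 1248/12 = 104: (m₀, n₀) = (-416, 5512).
General solution: m = -416 + 13t, n = 5512 - 172t for integer t.
m ≥ 0: smallest is -416 mod 13 = 0 (at t = 32), with n = 8.

0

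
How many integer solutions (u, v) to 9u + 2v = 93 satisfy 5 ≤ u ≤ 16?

6

gcd(9, 2):
  9 = 4·2 + 1
  2 = 2·1
so gcd(9, 2) = 1.
Back-substitute for Bézout coefficients:
  1 = 9 - 4·2
  ... = 9·(1) + 2·(-4)
Scale by 93: particular solution (93, -372); reduce u mod 2: (1, 42).
General solution: u = 1 + 2t, v = 42 - 9t for integer t.
5 ≤ 1 + 2t ≤ 16 gives t ∈ [2, 7], which is 6 values.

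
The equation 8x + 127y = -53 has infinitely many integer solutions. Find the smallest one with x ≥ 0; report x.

41

gcd(127, 8):
  127 = 15×8 + 7
  8 = 1×7 + 1
  7 = 7×1
so gcd(127, 8) = 1.
1 divides -53, so solutions exist.
Back-substitute for Bézout coefficients:
  1 = 8 - 1×7
  ... = 8×(16) + 127×(-1)
Scale by -53/1 = -53: (x₀, y₀) = (-848, 53).
General solution: x = -848 + 127t, y = 53 - 8t for integer t.
x ≥ 0: smallest is -848 mod 127 = 41 (at t = 7), with y = -3.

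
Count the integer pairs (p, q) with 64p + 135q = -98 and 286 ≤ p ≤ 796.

gcd(135, 64) = 1.
By Bézout, 64×(19) + 135×(-9) = 1.
Particular solution: (28, -14).
General solution: p = 28 + 135t, q = -14 - 64t for integer t.
286 ≤ 28 + 135t ≤ 796 gives t ∈ [2, 5], which is 4 values.

4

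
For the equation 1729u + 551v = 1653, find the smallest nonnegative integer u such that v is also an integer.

gcd(1729, 551) = 19  (1729 = 3·551 + 76, 551 = 7·76 + 19, 76 = 4·19).
19 divides 1653, so solutions exist.
Back-substituting, 1729·(-7) + 551·(22) = 19.
Scale by 1653/19 = 87: (u₀, v₀) = (-609, 1914).
General solution: u = -609 + 29t, v = 1914 - 91t for integer t.
u ≥ 0: smallest is -609 mod 29 = 0 (at t = 21), with v = 3.

0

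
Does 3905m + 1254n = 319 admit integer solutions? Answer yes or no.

gcd(3905, 1254):
  3905 = 3·1254 + 143
  1254 = 8·143 + 110
  143 = 1·110 + 33
  110 = 3·33 + 11
  33 = 3·11
so gcd(3905, 1254) = 11.
11 divides 319, so integer solutions exist.

yes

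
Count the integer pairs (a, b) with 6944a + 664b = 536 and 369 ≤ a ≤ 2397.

25

gcd(6944, 664) = 8  (6944 = 10·664 + 304, 664 = 2·304 + 56, 304 = 5·56 + 24, 56 = 2·24 + 8, 24 = 3·8).
Back-substituting, 6944·(-24) + 664·(251) = 8.
Scale by 67: particular solution (-1608, 16817); reduce a mod 83: (52, -543).
General solution: a = 52 + 83t, b = -543 - 868t for integer t.
369 ≤ 52 + 83t ≤ 2397 gives t ∈ [4, 28], which is 25 values.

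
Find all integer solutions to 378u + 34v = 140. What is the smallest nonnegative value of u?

gcd(378, 34) = 2.
2 divides 140, so solutions exist.
By Bézout, 378·(-8) + 34·(89) = 2.
Scale by 140/2 = 70: (u₀, v₀) = (-560, 6230).
General solution: u = -560 + 17t, v = 6230 - 189t for integer t.
u ≥ 0: smallest is -560 mod 17 = 1 (at t = 33), with v = -7.

1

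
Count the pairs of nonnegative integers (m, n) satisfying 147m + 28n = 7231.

13

gcd(147, 28) = 7.
By Bézout, 147×(1) + 28×(-5) = 7.
One solution: (1, 253).
General: m = 1 + 4t, n = 253 - 21t.
m ≥ 0 ⇒ t ≥ 0; n ≥ 0 ⇒ t ≤ 12. So t ∈ [0, 12]: 13 solutions.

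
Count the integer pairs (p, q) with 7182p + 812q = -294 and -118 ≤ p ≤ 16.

2

gcd(7182, 812):
  7182 = 8×812 + 686
  812 = 1×686 + 126
  686 = 5×126 + 56
  126 = 2×56 + 14
  56 = 4×14
so gcd(7182, 812) = 14.
Back-substitute for Bézout coefficients:
  14 = 126 - 2×56
  ... = 7182×(-13) + 812×(115)
Scale by -21: particular solution (273, -2415); reduce p mod 58: (41, -363).
General solution: p = 41 + 58t, q = -363 - 513t for integer t.
-118 ≤ 41 + 58t ≤ 16 gives t ∈ [-2, -1], which is 2 values.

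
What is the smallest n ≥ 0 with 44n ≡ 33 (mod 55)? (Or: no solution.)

gcd(55, 44) = 11.
11 divides 33, so solutions exist.
By Bézout, 44×(-1) + 55×(1) = 11.
So 44×(-1) ≡ 11 (mod 55); multiply by 3: n ≡ -3 (mod 5).
Smallest nonnegative: n = -3 mod 5 = 2.

2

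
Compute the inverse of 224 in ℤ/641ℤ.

gcd(641, 224):
  641 = 2·224 + 193
  224 = 1·193 + 31
  193 = 6·31 + 7
  31 = 4·7 + 3
  7 = 2·3 + 1
  3 = 3·1
so gcd(641, 224) = 1.
Back-substitute for Bézout coefficients:
  1 = 7 - 2·3
  ... = 224·(-186) + 641·(65)
So 224·-186 ≡ 1 (mod 641), and -186 mod 641 = 455.

455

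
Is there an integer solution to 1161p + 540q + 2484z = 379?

gcd(1161, 540) = 27  (1161 = 2·540 + 81, 540 = 6·81 + 54, 81 = 1·54 + 27, 54 = 2·27).
gcd(27, 2484) = 27.
27 does not divide 379 (remainder 1), so no integer solutions.

no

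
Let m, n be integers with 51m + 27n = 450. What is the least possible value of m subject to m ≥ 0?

gcd(51, 27) = 3.
3 divides 450, so solutions exist.
By Bézout, 51*(-1) + 27*(2) = 3.
Scale by 450/3 = 150: (m₀, n₀) = (-150, 300).
General solution: m = -150 + 9t, n = 300 - 17t for integer t.
m ≥ 0: smallest is -150 mod 9 = 3 (at t = 17), with n = 11.

3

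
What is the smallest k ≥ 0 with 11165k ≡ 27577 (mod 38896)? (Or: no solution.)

1389

gcd(38896, 11165):
  38896 = 3×11165 + 5401
  11165 = 2×5401 + 363
  5401 = 14×363 + 319
  363 = 1×319 + 44
  319 = 7×44 + 11
  44 = 4×11
so gcd(38896, 11165) = 11.
11 divides 27577, so solutions exist.
Back-substitute for Bézout coefficients:
  11 = 319 - 7×44
  ... = 11165×(-857) + 38896×(246)
So 11165×(-857) ≡ 11 (mod 38896); multiply by 2507: k ≡ -2148499 (mod 3536).
Smallest nonnegative: k = -2148499 mod 3536 = 1389.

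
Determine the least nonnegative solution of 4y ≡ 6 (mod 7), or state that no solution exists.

5

gcd(7, 4) = 1  (7 = 1·4 + 3, 4 = 1·3 + 1, 3 = 3·1).
1 divides 6, so solutions exist.
Back-substituting, 4·(2) + 7·(-1) = 1.
So 4·(2) ≡ 1 (mod 7); multiply by 6: y ≡ 12 (mod 7).
Smallest nonnegative: y = 12 mod 7 = 5.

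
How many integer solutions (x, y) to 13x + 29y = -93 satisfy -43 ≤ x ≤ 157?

gcd(29, 13) = 1  (29 = 2·13 + 3, 13 = 4·3 + 1, 3 = 3·1).
Back-substituting, 13·(9) + 29·(-4) = 1.
Scale by -93: particular solution (-837, 372); reduce x mod 29: (4, -5).
General solution: x = 4 + 29t, y = -5 - 13t for integer t.
-43 ≤ 4 + 29t ≤ 157 gives t ∈ [-1, 5], which is 7 values.

7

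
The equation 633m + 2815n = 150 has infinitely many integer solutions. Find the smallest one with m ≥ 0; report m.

2415

gcd(2815, 633):
  2815 = 4·633 + 283
  633 = 2·283 + 67
  283 = 4·67 + 15
  67 = 4·15 + 7
  15 = 2·7 + 1
  7 = 7·1
so gcd(2815, 633) = 1.
1 divides 150, so solutions exist.
Back-substitute for Bézout coefficients:
  1 = 15 - 2·7
  ... = 633·(-378) + 2815·(85)
Scale by 150/1 = 150: (m₀, n₀) = (-56700, 12750).
General solution: m = -56700 + 2815t, n = 12750 - 633t for integer t.
m ≥ 0: smallest is -56700 mod 2815 = 2415 (at t = 21), with n = -543.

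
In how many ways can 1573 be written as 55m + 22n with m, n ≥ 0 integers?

gcd(55, 22) = 11  (55 = 2*22 + 11, 22 = 2*11).
Back-substituting, 55*(1) + 22*(-2) = 11.
Scale by 143: one solution is (143, -286). Reduce m mod 2: (1, 69).
General: m = 1 + 2t, n = 69 - 5t.
m ≥ 0 ⇒ t ≥ 0; n ≥ 0 ⇒ t ≤ 13. So t ∈ [0, 13]: 14 solutions.

14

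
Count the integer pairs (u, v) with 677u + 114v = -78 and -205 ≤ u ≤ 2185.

gcd(677, 114) = 1  (677 = 5*114 + 107, 114 = 1*107 + 7, 107 = 15*7 + 2, 7 = 3*2 + 1, 2 = 2*1).
Back-substituting, 677*(-49) + 114*(291) = 1.
Scale by -78: particular solution (3822, -22698); reduce u mod 114: (60, -357).
General solution: u = 60 + 114t, v = -357 - 677t for integer t.
-205 ≤ 60 + 114t ≤ 2185 gives t ∈ [-2, 18], which is 21 values.

21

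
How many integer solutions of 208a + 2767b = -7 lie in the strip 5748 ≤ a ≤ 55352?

18

gcd(2767, 208):
  2767 = 13*208 + 63
  208 = 3*63 + 19
  63 = 3*19 + 6
  19 = 3*6 + 1
  6 = 6*1
so gcd(2767, 208) = 1.
Back-substitute for Bézout coefficients:
  1 = 19 - 3*6
  ... = 208*(439) + 2767*(-33)
Scale by -7: particular solution (-3073, 231); reduce a mod 2767: (2461, -185).
General solution: a = 2461 + 2767t, b = -185 - 208t for integer t.
5748 ≤ 2461 + 2767t ≤ 55352 gives t ∈ [2, 19], which is 18 values.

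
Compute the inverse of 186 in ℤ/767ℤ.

gcd(767, 186):
  767 = 4*186 + 23
  186 = 8*23 + 2
  23 = 11*2 + 1
  2 = 2*1
so gcd(767, 186) = 1.
Back-substitute for Bézout coefficients:
  1 = 23 - 11*2
  ... = 186*(-367) + 767*(89)
So 186*-367 ≡ 1 (mod 767), and -367 mod 767 = 400.

400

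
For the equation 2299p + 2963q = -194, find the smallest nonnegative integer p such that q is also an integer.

509

gcd(2963, 2299):
  2963 = 1·2299 + 664
  2299 = 3·664 + 307
  664 = 2·307 + 50
  307 = 6·50 + 7
  50 = 7·7 + 1
  7 = 7·1
so gcd(2963, 2299) = 1.
1 divides -194, so solutions exist.
Back-substitute for Bézout coefficients:
  1 = 50 - 7·7
  ... = 2299·(-415) + 2963·(322)
Scale by -194/1 = -194: (p₀, q₀) = (80510, -62468).
General solution: p = 80510 + 2963t, q = -62468 - 2299t for integer t.
p ≥ 0: smallest is 80510 mod 2963 = 509 (at t = -27), with q = -395.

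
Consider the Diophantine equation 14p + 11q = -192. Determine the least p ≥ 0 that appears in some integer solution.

2

gcd(14, 11) = 1.
1 divides -192, so solutions exist.
By Bézout, 14×(4) + 11×(-5) = 1.
Scale by -192/1 = -192: (p₀, q₀) = (-768, 960).
General solution: p = -768 + 11t, q = 960 - 14t for integer t.
p ≥ 0: smallest is -768 mod 11 = 2 (at t = 70), with q = -20.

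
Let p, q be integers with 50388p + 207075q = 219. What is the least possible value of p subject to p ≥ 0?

65388

gcd(207075, 50388) = 3  (207075 = 4*50388 + 5523, 50388 = 9*5523 + 681, 5523 = 8*681 + 75, 681 = 9*75 + 6, 75 = 12*6 + 3, 6 = 2*3).
3 divides 219, so solutions exist.
Back-substituting, 50388*(-33144) + 207075*(8065) = 3.
Scale by 219/3 = 73: (p₀, q₀) = (-2419512, 588745).
General solution: p = -2419512 + 69025t, q = 588745 - 16796t for integer t.
p ≥ 0: smallest is -2419512 mod 69025 = 65388 (at t = 36), with q = -15911.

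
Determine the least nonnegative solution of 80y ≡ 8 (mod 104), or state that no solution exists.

4

gcd(104, 80):
  104 = 1×80 + 24
  80 = 3×24 + 8
  24 = 3×8
so gcd(104, 80) = 8.
8 divides 8, so solutions exist.
Back-substitute for Bézout coefficients:
  8 = 80 - 3×24
  ... = 80×(4) + 104×(-3)
So 80×(4) ≡ 8 (mod 104); multiply by 1: y ≡ 4 (mod 13).
Smallest nonnegative: y = 4 mod 13 = 4.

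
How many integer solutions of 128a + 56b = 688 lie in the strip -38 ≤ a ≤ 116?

gcd(128, 56) = 8  (128 = 2×56 + 16, 56 = 3×16 + 8, 16 = 2×8).
Back-substituting, 128×(-3) + 56×(7) = 8.
Scale by 86: particular solution (-258, 602); reduce a mod 7: (1, 10).
General solution: a = 1 + 7t, b = 10 - 16t for integer t.
-38 ≤ 1 + 7t ≤ 116 gives t ∈ [-5, 16], which is 22 values.

22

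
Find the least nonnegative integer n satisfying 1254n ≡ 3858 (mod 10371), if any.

gcd(10371, 1254) = 3  (10371 = 8·1254 + 339, 1254 = 3·339 + 237, 339 = 1·237 + 102, 237 = 2·102 + 33, 102 = 3·33 + 3, 33 = 11·3).
3 divides 3858, so solutions exist.
Back-substituting, 1254·(-306) + 10371·(37) = 3.
So 1254·(-306) ≡ 3 (mod 10371); multiply by 1286: n ≡ -393516 (mod 3457).
Smallest nonnegative: n = -393516 mod 3457 = 582.

582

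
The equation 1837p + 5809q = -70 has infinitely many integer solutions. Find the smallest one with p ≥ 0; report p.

gcd(5809, 1837) = 1  (5809 = 3·1837 + 298, 1837 = 6·298 + 49, 298 = 6·49 + 4, 49 = 12·4 + 1, 4 = 4·1).
1 divides -70, so solutions exist.
Back-substituting, 1837·(1423) + 5809·(-450) = 1.
Scale by -70/1 = -70: (p₀, q₀) = (-99610, 31500).
General solution: p = -99610 + 5809t, q = 31500 - 1837t for integer t.
p ≥ 0: smallest is -99610 mod 5809 = 4952 (at t = 18), with q = -1566.

4952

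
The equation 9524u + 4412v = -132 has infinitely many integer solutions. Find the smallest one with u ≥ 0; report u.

gcd(9524, 4412) = 4  (9524 = 2·4412 + 700, 4412 = 6·700 + 212, 700 = 3·212 + 64, 212 = 3·64 + 20, 64 = 3·20 + 4, 20 = 5·4).
4 divides -132, so solutions exist.
Back-substituting, 9524·(208) + 4412·(-449) = 4.
Scale by -132/4 = -33: (u₀, v₀) = (-6864, 14817).
General solution: u = -6864 + 1103t, v = 14817 - 2381t for integer t.
u ≥ 0: smallest is -6864 mod 1103 = 857 (at t = 7), with v = -1850.

857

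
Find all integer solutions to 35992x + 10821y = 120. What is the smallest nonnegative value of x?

10542

gcd(35992, 10821) = 1  (35992 = 3·10821 + 3529, 10821 = 3·3529 + 234, 3529 = 15·234 + 19, 234 = 12·19 + 6, 19 = 3·6 + 1, 6 = 6·1).
1 divides 120, so solutions exist.
Back-substituting, 35992·(1711) + 10821·(-5691) = 1.
Scale by 120/1 = 120: (x₀, y₀) = (205320, -682920).
General solution: x = 205320 + 10821t, y = -682920 - 35992t for integer t.
x ≥ 0: smallest is 205320 mod 10821 = 10542 (at t = -18), with y = -35064.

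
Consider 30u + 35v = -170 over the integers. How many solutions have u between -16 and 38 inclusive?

8

gcd(35, 30):
  35 = 1·30 + 5
  30 = 6·5
so gcd(35, 30) = 5.
Back-substitute for Bézout coefficients:
  5 = 35 - 1·30
  ... = 30·(-1) + 35·(1)
Scale by -34: particular solution (34, -34); reduce u mod 7: (6, -10).
General solution: u = 6 + 7t, v = -10 - 6t for integer t.
-16 ≤ 6 + 7t ≤ 38 gives t ∈ [-3, 4], which is 8 values.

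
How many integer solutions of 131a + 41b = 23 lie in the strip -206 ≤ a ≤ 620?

gcd(131, 41) = 1  (131 = 3*41 + 8, 41 = 5*8 + 1, 8 = 8*1).
Back-substituting, 131*(-5) + 41*(16) = 1.
Scale by 23: particular solution (-115, 368); reduce a mod 41: (8, -25).
General solution: a = 8 + 41t, b = -25 - 131t for integer t.
-206 ≤ 8 + 41t ≤ 620 gives t ∈ [-5, 14], which is 20 values.

20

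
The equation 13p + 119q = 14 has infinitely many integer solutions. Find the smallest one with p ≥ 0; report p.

gcd(119, 13):
  119 = 9*13 + 2
  13 = 6*2 + 1
  2 = 2*1
so gcd(119, 13) = 1.
1 divides 14, so solutions exist.
Back-substitute for Bézout coefficients:
  1 = 13 - 6*2
  ... = 13*(55) + 119*(-6)
Scale by 14/1 = 14: (p₀, q₀) = (770, -84).
General solution: p = 770 + 119t, q = -84 - 13t for integer t.
p ≥ 0: smallest is 770 mod 119 = 56 (at t = -6), with q = -6.

56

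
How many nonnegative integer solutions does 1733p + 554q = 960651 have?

gcd(1733, 554):
  1733 = 3·554 + 71
  554 = 7·71 + 57
  71 = 1·57 + 14
  57 = 4·14 + 1
  14 = 14·1
so gcd(1733, 554) = 1.
Back-substitute for Bézout coefficients:
  1 = 57 - 4·14
  ... = 1733·(-39) + 554·(122)
Scale by 960651: one solution is (-37465389, 117199422). Reduce p mod 554: (523, 98).
General: p = 523 + 554t, q = 98 - 1733t.
p ≥ 0 ⇒ t ≥ 0; q ≥ 0 ⇒ t ≤ 0. So t ∈ [0, 0]: 1 solution.

1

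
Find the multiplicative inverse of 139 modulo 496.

339

gcd(496, 139) = 1  (496 = 3·139 + 79, 139 = 1·79 + 60, 79 = 1·60 + 19, 60 = 3·19 + 3, 19 = 6·3 + 1, 3 = 3·1).
Back-substituting, 139·(-157) + 496·(44) = 1.
So 139·-157 ≡ 1 (mod 496), and -157 mod 496 = 339.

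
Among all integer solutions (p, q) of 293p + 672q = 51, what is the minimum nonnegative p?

663

gcd(672, 293):
  672 = 2·293 + 86
  293 = 3·86 + 35
  86 = 2·35 + 16
  35 = 2·16 + 3
  16 = 5·3 + 1
  3 = 3·1
so gcd(672, 293) = 1.
1 divides 51, so solutions exist.
Back-substitute for Bézout coefficients:
  1 = 16 - 5·3
  ... = 293·(-211) + 672·(92)
Scale by 51/1 = 51: (p₀, q₀) = (-10761, 4692).
General solution: p = -10761 + 672t, q = 4692 - 293t for integer t.
p ≥ 0: smallest is -10761 mod 672 = 663 (at t = 17), with q = -289.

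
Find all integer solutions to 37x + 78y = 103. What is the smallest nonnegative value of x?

gcd(78, 37):
  78 = 2*37 + 4
  37 = 9*4 + 1
  4 = 4*1
so gcd(78, 37) = 1.
1 divides 103, so solutions exist.
Back-substitute for Bézout coefficients:
  1 = 37 - 9*4
  ... = 37*(19) + 78*(-9)
Scale by 103/1 = 103: (x₀, y₀) = (1957, -927).
General solution: x = 1957 + 78t, y = -927 - 37t for integer t.
x ≥ 0: smallest is 1957 mod 78 = 7 (at t = -25), with y = -2.

7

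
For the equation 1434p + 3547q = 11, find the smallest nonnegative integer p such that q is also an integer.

2941

gcd(3547, 1434) = 1.
1 divides 11, so solutions exist.
By Bézout, 1434·(-700) + 3547·(283) = 1.
Scale by 11/1 = 11: (p₀, q₀) = (-7700, 3113).
General solution: p = -7700 + 3547t, q = 3113 - 1434t for integer t.
p ≥ 0: smallest is -7700 mod 3547 = 2941 (at t = 3), with q = -1189.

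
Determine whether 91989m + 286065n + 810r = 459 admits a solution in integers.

yes

gcd(286065, 91989) = 27  (286065 = 3×91989 + 10098, 91989 = 9×10098 + 1107, 10098 = 9×1107 + 135, 1107 = 8×135 + 27, 135 = 5×27).
gcd(27, 810) = 27.
27 divides 459, so integer solutions exist.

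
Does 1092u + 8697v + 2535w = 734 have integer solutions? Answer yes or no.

no

gcd(8697, 1092) = 39  (8697 = 7×1092 + 1053, 1092 = 1×1053 + 39, 1053 = 27×39).
gcd(39, 2535) = 39.
39 does not divide 734 (remainder 32), so no integer solutions.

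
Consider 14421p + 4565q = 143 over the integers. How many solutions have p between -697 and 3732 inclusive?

gcd(14421, 4565) = 11  (14421 = 3×4565 + 726, 4565 = 6×726 + 209, 726 = 3×209 + 99, 209 = 2×99 + 11, 99 = 9×11).
Back-substituting, 14421×(-44) + 4565×(139) = 11.
Scale by 13: particular solution (-572, 1807); reduce p mod 415: (258, -815).
General solution: p = 258 + 415t, q = -815 - 1311t for integer t.
-697 ≤ 258 + 415t ≤ 3732 gives t ∈ [-2, 8], which is 11 values.

11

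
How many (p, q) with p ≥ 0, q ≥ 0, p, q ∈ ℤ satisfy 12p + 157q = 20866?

11

gcd(157, 12):
  157 = 13·12 + 1
  12 = 12·1
so gcd(157, 12) = 1.
Back-substitute for Bézout coefficients:
  1 = 157 - 13·12
  ... = 12·(-13) + 157·(1)
Scale by 20866: one solution is (-271258, 20866). Reduce p mod 157: (38, 130).
General: p = 38 + 157t, q = 130 - 12t.
p ≥ 0 ⇒ t ≥ 0; q ≥ 0 ⇒ t ≤ 10. So t ∈ [0, 10]: 11 solutions.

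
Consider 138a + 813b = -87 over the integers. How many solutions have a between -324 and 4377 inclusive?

17

gcd(813, 138):
  813 = 5·138 + 123
  138 = 1·123 + 15
  123 = 8·15 + 3
  15 = 5·3
so gcd(813, 138) = 3.
Back-substitute for Bézout coefficients:
  3 = 123 - 8·15
  ... = 138·(-53) + 813·(9)
Scale by -29: particular solution (1537, -261); reduce a mod 271: (182, -31).
General solution: a = 182 + 271t, b = -31 - 46t for integer t.
-324 ≤ 182 + 271t ≤ 4377 gives t ∈ [-1, 15], which is 17 values.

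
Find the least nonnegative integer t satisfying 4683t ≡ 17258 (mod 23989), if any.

no solution

gcd(23989, 4683) = 7.
7 does not divide 17258, so the congruence has no solution.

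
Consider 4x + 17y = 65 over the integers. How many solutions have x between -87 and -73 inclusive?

gcd(17, 4) = 1.
By Bézout, 4*(-4) + 17*(1) = 1.
Particular solution: (12, 1).
General solution: x = 12 + 17t, y = 1 - 4t for integer t.
-87 ≤ 12 + 17t ≤ -73 gives t ∈ [-5, -5], which is 1 value.

1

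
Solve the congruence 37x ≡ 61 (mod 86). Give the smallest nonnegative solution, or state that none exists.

83

gcd(86, 37):
  86 = 2×37 + 12
  37 = 3×12 + 1
  12 = 12×1
so gcd(86, 37) = 1.
1 divides 61, so solutions exist.
Back-substitute for Bézout coefficients:
  1 = 37 - 3×12
  ... = 37×(7) + 86×(-3)
So 37×(7) ≡ 1 (mod 86); multiply by 61: x ≡ 427 (mod 86).
Smallest nonnegative: x = 427 mod 86 = 83.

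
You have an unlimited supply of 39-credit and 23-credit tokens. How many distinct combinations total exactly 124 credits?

1

Need nonnegative integers with 39j + 23k = 124.
gcd(39, 23) = 1, and 39·(-10) + 23·(17) = 1.
So (j₀, k₀) = (-1240, 2108); general j = -1240 + 23t, k = 2108 - 39t.
j ≥ 0 ⇒ t ≥ 54; k ≥ 0 ⇒ t ≤ 54. That's 1 value of t.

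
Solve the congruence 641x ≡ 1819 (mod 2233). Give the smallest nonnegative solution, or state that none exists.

1776

gcd(2233, 641):
  2233 = 3*641 + 310
  641 = 2*310 + 21
  310 = 14*21 + 16
  21 = 1*16 + 5
  16 = 3*5 + 1
  5 = 5*1
so gcd(2233, 641) = 1.
1 divides 1819, so solutions exist.
Back-substitute for Bézout coefficients:
  1 = 16 - 3*5
  ... = 641*(-425) + 2233*(122)
So 641*(-425) ≡ 1 (mod 2233); multiply by 1819: x ≡ -773075 (mod 2233).
Smallest nonnegative: x = -773075 mod 2233 = 1776.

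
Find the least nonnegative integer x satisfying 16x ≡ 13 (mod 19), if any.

2

gcd(19, 16) = 1.
1 divides 13, so solutions exist.
By Bézout, 16×(6) + 19×(-5) = 1.
So 16×(6) ≡ 1 (mod 19); multiply by 13: x ≡ 78 (mod 19).
Smallest nonnegative: x = 78 mod 19 = 2.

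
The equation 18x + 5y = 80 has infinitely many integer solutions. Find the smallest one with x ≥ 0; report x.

gcd(18, 5):
  18 = 3*5 + 3
  5 = 1*3 + 2
  3 = 1*2 + 1
  2 = 2*1
so gcd(18, 5) = 1.
1 divides 80, so solutions exist.
Back-substitute for Bézout coefficients:
  1 = 3 - 1*2
  ... = 18*(2) + 5*(-7)
Scale by 80/1 = 80: (x₀, y₀) = (160, -560).
General solution: x = 160 + 5t, y = -560 - 18t for integer t.
x ≥ 0: smallest is 160 mod 5 = 0 (at t = -32), with y = 16.

0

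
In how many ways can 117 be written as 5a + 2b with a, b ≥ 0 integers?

12

gcd(5, 2) = 1.
By Bézout, 5·(1) + 2·(-2) = 1.
One solution: (1, 56).
General: a = 1 + 2t, b = 56 - 5t.
a ≥ 0 ⇒ t ≥ 0; b ≥ 0 ⇒ t ≤ 11. So t ∈ [0, 11]: 12 solutions.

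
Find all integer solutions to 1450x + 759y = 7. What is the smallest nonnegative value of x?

145

gcd(1450, 759) = 1  (1450 = 1*759 + 691, 759 = 1*691 + 68, 691 = 10*68 + 11, 68 = 6*11 + 2, 11 = 5*2 + 1, 2 = 2*1).
1 divides 7, so solutions exist.
Back-substituting, 1450*(346) + 759*(-661) = 1.
Scale by 7/1 = 7: (x₀, y₀) = (2422, -4627).
General solution: x = 2422 + 759t, y = -4627 - 1450t for integer t.
x ≥ 0: smallest is 2422 mod 759 = 145 (at t = -3), with y = -277.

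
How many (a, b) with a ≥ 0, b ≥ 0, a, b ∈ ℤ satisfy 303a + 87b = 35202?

gcd(303, 87) = 3.
By Bézout, 303·(-2) + 87·(7) = 3.
One solution: (22, 328).
General: a = 22 + 29t, b = 328 - 101t.
a ≥ 0 ⇒ t ≥ 0; b ≥ 0 ⇒ t ≤ 3. So t ∈ [0, 3]: 4 solutions.

4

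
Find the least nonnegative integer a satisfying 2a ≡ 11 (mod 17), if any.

gcd(17, 2) = 1  (17 = 8×2 + 1, 2 = 2×1).
1 divides 11, so solutions exist.
Back-substituting, 2×(-8) + 17×(1) = 1.
So 2×(-8) ≡ 1 (mod 17); multiply by 11: a ≡ -88 (mod 17).
Smallest nonnegative: a = -88 mod 17 = 14.

14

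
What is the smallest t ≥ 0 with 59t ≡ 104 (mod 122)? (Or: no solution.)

70

gcd(122, 59) = 1  (122 = 2×59 + 4, 59 = 14×4 + 3, 4 = 1×3 + 1, 3 = 3×1).
1 divides 104, so solutions exist.
Back-substituting, 59×(-31) + 122×(15) = 1.
So 59×(-31) ≡ 1 (mod 122); multiply by 104: t ≡ -3224 (mod 122).
Smallest nonnegative: t = -3224 mod 122 = 70.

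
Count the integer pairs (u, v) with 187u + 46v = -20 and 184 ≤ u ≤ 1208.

gcd(187, 46) = 1.
By Bézout, 187×(-15) + 46×(61) = 1.
Particular solution: (24, -98).
General solution: u = 24 + 46t, v = -98 - 187t for integer t.
184 ≤ 24 + 46t ≤ 1208 gives t ∈ [4, 25], which is 22 values.

22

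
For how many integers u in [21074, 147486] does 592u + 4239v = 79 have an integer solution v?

gcd(4239, 592):
  4239 = 7·592 + 95
  592 = 6·95 + 22
  95 = 4·22 + 7
  22 = 3·7 + 1
  7 = 7·1
so gcd(4239, 592) = 1.
Back-substitute for Bézout coefficients:
  1 = 22 - 3·7
  ... = 592·(580) + 4239·(-81)
Scale by 79: particular solution (45820, -6399); reduce u mod 4239: (3430, -479).
General solution: u = 3430 + 4239t, v = -479 - 592t for integer t.
21074 ≤ 3430 + 4239t ≤ 147486 gives t ∈ [5, 33], which is 29 values.

29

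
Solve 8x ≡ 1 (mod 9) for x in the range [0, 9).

gcd(9, 8):
  9 = 1*8 + 1
  8 = 8*1
so gcd(9, 8) = 1.
Back-substitute for Bézout coefficients:
  1 = 9 - 1*8
  ... = 8*(-1) + 9*(1)
So 8*-1 ≡ 1 (mod 9), and -1 mod 9 = 8.

8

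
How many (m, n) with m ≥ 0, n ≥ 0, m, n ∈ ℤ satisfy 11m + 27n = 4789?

gcd(27, 11):
  27 = 2·11 + 5
  11 = 2·5 + 1
  5 = 5·1
so gcd(27, 11) = 1.
Back-substitute for Bézout coefficients:
  1 = 11 - 2·5
  ... = 11·(5) + 27·(-2)
Scale by 4789: one solution is (23945, -9578). Reduce m mod 27: (23, 168).
General: m = 23 + 27t, n = 168 - 11t.
m ≥ 0 ⇒ t ≥ 0; n ≥ 0 ⇒ t ≤ 15. So t ∈ [0, 15]: 16 solutions.

16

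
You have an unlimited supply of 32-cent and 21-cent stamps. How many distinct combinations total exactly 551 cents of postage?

1

Need nonnegative integers with 32j + 21k = 551.
gcd(32, 21) = 1, and 32·(2) + 21·(-3) = 1.
So (j₀, k₀) = (1102, -1653); general j = 1102 + 21t, k = -1653 - 32t.
j ≥ 0 ⇒ t ≥ -52; k ≥ 0 ⇒ t ≤ -52. That's 1 value of t.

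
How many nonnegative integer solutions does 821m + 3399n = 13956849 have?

gcd(3399, 821) = 1  (3399 = 4×821 + 115, 821 = 7×115 + 16, 115 = 7×16 + 3, 16 = 5×3 + 1, 3 = 3×1).
Back-substituting, 821×(1064) + 3399×(-257) = 1.
Scale by 13956849: one solution is (14850087336, -3586910193). Reduce m mod 3399: (2493, 3504).
General: m = 2493 + 3399t, n = 3504 - 821t.
m ≥ 0 ⇒ t ≥ 0; n ≥ 0 ⇒ t ≤ 4. So t ∈ [0, 4]: 5 solutions.

5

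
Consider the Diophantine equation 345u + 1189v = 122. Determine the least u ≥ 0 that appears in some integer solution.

gcd(1189, 345) = 1.
1 divides 122, so solutions exist.
By Bézout, 345·(193) + 1189·(-56) = 1.
Scale by 122/1 = 122: (u₀, v₀) = (23546, -6832).
General solution: u = 23546 + 1189t, v = -6832 - 345t for integer t.
u ≥ 0: smallest is 23546 mod 1189 = 955 (at t = -19), with v = -277.

955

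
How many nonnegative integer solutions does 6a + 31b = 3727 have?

20

gcd(31, 6) = 1  (31 = 5·6 + 1, 6 = 6·1).
Back-substituting, 6·(-5) + 31·(1) = 1.
Scale by 3727: one solution is (-18635, 3727). Reduce a mod 31: (27, 115).
General: a = 27 + 31t, b = 115 - 6t.
a ≥ 0 ⇒ t ≥ 0; b ≥ 0 ⇒ t ≤ 19. So t ∈ [0, 19]: 20 solutions.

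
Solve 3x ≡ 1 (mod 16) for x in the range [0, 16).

gcd(16, 3) = 1  (16 = 5*3 + 1, 3 = 3*1).
Back-substituting, 3*(-5) + 16*(1) = 1.
So 3*-5 ≡ 1 (mod 16), and -5 mod 16 = 11.

11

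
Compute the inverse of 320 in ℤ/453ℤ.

344

gcd(453, 320) = 1.
By Bézout, 320×(-109) + 453×(77) = 1.
So 320×-109 ≡ 1 (mod 453), and -109 mod 453 = 344.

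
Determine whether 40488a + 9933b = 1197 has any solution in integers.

gcd(40488, 9933) = 21.
21 divides 1197, so integer solutions exist.

yes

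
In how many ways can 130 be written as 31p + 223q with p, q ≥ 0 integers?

gcd(223, 31):
  223 = 7×31 + 6
  31 = 5×6 + 1
  6 = 6×1
so gcd(223, 31) = 1.
Back-substitute for Bézout coefficients:
  1 = 31 - 5×6
  ... = 31×(36) + 223×(-5)
Scale by 130: one solution is (4680, -650). Reduce p mod 223: (220, -30).
General: p = 220 + 223t, q = -30 - 31t.
p ≥ 0 ⇒ t ≥ 0; q ≥ 0 ⇒ t ≤ -1. So t ∈ [0, -1]: 0 solutions.

0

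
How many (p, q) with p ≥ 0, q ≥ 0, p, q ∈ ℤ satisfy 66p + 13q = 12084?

14

gcd(66, 13):
  66 = 5*13 + 1
  13 = 13*1
so gcd(66, 13) = 1.
Back-substitute for Bézout coefficients:
  1 = 66 - 5*13
  ... = 66*(1) + 13*(-5)
Scale by 12084: one solution is (12084, -60420). Reduce p mod 13: (7, 894).
General: p = 7 + 13t, q = 894 - 66t.
p ≥ 0 ⇒ t ≥ 0; q ≥ 0 ⇒ t ≤ 13. So t ∈ [0, 13]: 14 solutions.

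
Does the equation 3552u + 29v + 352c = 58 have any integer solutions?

yes

gcd(3552, 29):
  3552 = 122·29 + 14
  29 = 2·14 + 1
  14 = 14·1
so gcd(3552, 29) = 1.
gcd(1, 352) = 1.
1 divides 58, so integer solutions exist.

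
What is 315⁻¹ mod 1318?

159

gcd(1318, 315):
  1318 = 4×315 + 58
  315 = 5×58 + 25
  58 = 2×25 + 8
  25 = 3×8 + 1
  8 = 8×1
so gcd(1318, 315) = 1.
Back-substitute for Bézout coefficients:
  1 = 25 - 3×8
  ... = 315×(159) + 1318×(-38)
So 315×159 ≡ 1 (mod 1318), and 159 mod 1318 = 159.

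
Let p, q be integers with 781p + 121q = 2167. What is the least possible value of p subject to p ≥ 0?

2

gcd(781, 121):
  781 = 6·121 + 55
  121 = 2·55 + 11
  55 = 5·11
so gcd(781, 121) = 11.
11 divides 2167, so solutions exist.
Back-substitute for Bézout coefficients:
  11 = 121 - 2·55
  ... = 781·(-2) + 121·(13)
Scale by 2167/11 = 197: (p₀, q₀) = (-394, 2561).
General solution: p = -394 + 11t, q = 2561 - 71t for integer t.
p ≥ 0: smallest is -394 mod 11 = 2 (at t = 36), with q = 5.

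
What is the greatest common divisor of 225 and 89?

1

gcd(225, 89):
  225 = 2*89 + 47
  89 = 1*47 + 42
  47 = 1*42 + 5
  42 = 8*5 + 2
  5 = 2*2 + 1
  2 = 2*1
so gcd(225, 89) = 1.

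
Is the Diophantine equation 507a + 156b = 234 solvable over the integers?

gcd(507, 156):
  507 = 3·156 + 39
  156 = 4·39
so gcd(507, 156) = 39.
39 divides 234, so integer solutions exist.

yes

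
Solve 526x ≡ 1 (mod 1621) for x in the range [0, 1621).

490

gcd(1621, 526):
  1621 = 3·526 + 43
  526 = 12·43 + 10
  43 = 4·10 + 3
  10 = 3·3 + 1
  3 = 3·1
so gcd(1621, 526) = 1.
Back-substitute for Bézout coefficients:
  1 = 10 - 3·3
  ... = 526·(490) + 1621·(-159)
So 526·490 ≡ 1 (mod 1621), and 490 mod 1621 = 490.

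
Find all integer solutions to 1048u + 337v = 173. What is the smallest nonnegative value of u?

gcd(1048, 337):
  1048 = 3×337 + 37
  337 = 9×37 + 4
  37 = 9×4 + 1
  4 = 4×1
so gcd(1048, 337) = 1.
1 divides 173, so solutions exist.
Back-substitute for Bézout coefficients:
  1 = 37 - 9×4
  ... = 1048×(82) + 337×(-255)
Scale by 173/1 = 173: (u₀, v₀) = (14186, -44115).
General solution: u = 14186 + 337t, v = -44115 - 1048t for integer t.
u ≥ 0: smallest is 14186 mod 337 = 32 (at t = -42), with v = -99.

32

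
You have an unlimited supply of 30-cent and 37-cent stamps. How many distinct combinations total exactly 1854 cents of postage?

2

Need nonnegative integers with 30j + 37k = 1854.
gcd(30, 37) = 1, and 30·(-16) + 37·(13) = 1.
So (j₀, k₀) = (-29664, 24102); general j = -29664 + 37t, k = 24102 - 30t.
j ≥ 0 ⇒ t ≥ 802; k ≥ 0 ⇒ t ≤ 803. That's 2 values of t.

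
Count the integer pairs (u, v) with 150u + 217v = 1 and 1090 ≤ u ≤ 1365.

gcd(217, 150) = 1.
By Bézout, 150*(68) + 217*(-47) = 1.
Particular solution: (68, -47).
General solution: u = 68 + 217t, v = -47 - 150t for integer t.
1090 ≤ 68 + 217t ≤ 1365 gives t ∈ [5, 5], which is 1 value.

1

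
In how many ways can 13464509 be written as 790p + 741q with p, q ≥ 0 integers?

gcd(790, 741) = 1  (790 = 1×741 + 49, 741 = 15×49 + 6, 49 = 8×6 + 1, 6 = 6×1).
Back-substituting, 790×(121) + 741×(-129) = 1.
Scale by 13464509: one solution is (1629205589, -1736921661). Reduce p mod 741: (11, 18159).
General: p = 11 + 741t, q = 18159 - 790t.
p ≥ 0 ⇒ t ≥ 0; q ≥ 0 ⇒ t ≤ 22. So t ∈ [0, 22]: 23 solutions.

23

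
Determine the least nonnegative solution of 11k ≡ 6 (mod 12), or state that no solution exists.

gcd(12, 11) = 1.
1 divides 6, so solutions exist.
By Bézout, 11*(-1) + 12*(1) = 1.
So 11*(-1) ≡ 1 (mod 12); multiply by 6: k ≡ -6 (mod 12).
Smallest nonnegative: k = -6 mod 12 = 6.

6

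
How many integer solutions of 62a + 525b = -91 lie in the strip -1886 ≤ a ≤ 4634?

gcd(525, 62) = 1  (525 = 8×62 + 29, 62 = 2×29 + 4, 29 = 7×4 + 1, 4 = 4×1).
Back-substituting, 62×(-127) + 525×(15) = 1.
Scale by -91: particular solution (11557, -1365); reduce a mod 525: (7, -1).
General solution: a = 7 + 525t, b = -1 - 62t for integer t.
-1886 ≤ 7 + 525t ≤ 4634 gives t ∈ [-3, 8], which is 12 values.

12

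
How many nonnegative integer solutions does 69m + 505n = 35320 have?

1

gcd(505, 69):
  505 = 7·69 + 22
  69 = 3·22 + 3
  22 = 7·3 + 1
  3 = 3·1
so gcd(505, 69) = 1.
Back-substitute for Bézout coefficients:
  1 = 22 - 7·3
  ... = 69·(-161) + 505·(22)
Scale by 35320: one solution is (-5686520, 777040). Reduce m mod 505: (285, 31).
General: m = 285 + 505t, n = 31 - 69t.
m ≥ 0 ⇒ t ≥ 0; n ≥ 0 ⇒ t ≤ 0. So t ∈ [0, 0]: 1 solution.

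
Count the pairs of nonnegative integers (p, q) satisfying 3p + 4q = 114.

10

gcd(4, 3):
  4 = 1×3 + 1
  3 = 3×1
so gcd(4, 3) = 1.
Back-substitute for Bézout coefficients:
  1 = 4 - 1×3
  ... = 3×(-1) + 4×(1)
Scale by 114: one solution is (-114, 114). Reduce p mod 4: (2, 27).
General: p = 2 + 4t, q = 27 - 3t.
p ≥ 0 ⇒ t ≥ 0; q ≥ 0 ⇒ t ≤ 9. So t ∈ [0, 9]: 10 solutions.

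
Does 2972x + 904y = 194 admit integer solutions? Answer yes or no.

no

gcd(2972, 904):
  2972 = 3*904 + 260
  904 = 3*260 + 124
  260 = 2*124 + 12
  124 = 10*12 + 4
  12 = 3*4
so gcd(2972, 904) = 4.
4 does not divide 194 (remainder 2), so no integer solutions.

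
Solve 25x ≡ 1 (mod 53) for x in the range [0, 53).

gcd(53, 25) = 1  (53 = 2·25 + 3, 25 = 8·3 + 1, 3 = 3·1).
Back-substituting, 25·(17) + 53·(-8) = 1.
So 25·17 ≡ 1 (mod 53), and 17 mod 53 = 17.

17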